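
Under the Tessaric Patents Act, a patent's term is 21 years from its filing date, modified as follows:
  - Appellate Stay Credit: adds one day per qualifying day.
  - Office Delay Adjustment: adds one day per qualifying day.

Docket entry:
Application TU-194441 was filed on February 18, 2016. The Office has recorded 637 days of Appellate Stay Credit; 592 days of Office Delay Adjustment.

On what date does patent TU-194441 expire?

July 1, 2040

Base term: filing date + 21 years → 18 February 2037.
Appellate Stay Credit: +637 days → 17 November 2038.
Office Delay Adjustment: +592 days → 1 July 2040.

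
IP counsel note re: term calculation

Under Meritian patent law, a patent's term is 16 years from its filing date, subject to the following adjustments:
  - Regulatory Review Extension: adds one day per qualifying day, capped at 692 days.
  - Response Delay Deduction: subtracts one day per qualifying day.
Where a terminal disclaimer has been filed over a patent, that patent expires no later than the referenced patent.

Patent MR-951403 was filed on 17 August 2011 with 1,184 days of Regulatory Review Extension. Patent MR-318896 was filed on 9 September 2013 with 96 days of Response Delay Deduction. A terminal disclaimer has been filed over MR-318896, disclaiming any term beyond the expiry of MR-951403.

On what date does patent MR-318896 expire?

2029-06-05

Natural term of MR-318896:
  Base: filing + 16 years → 9 September 2029.
  Response Delay Deduction: −96 days → 5 June 2029.
Expiry of referenced patent MR-951403:
  Base: filing + 16 years → 17 August 2027.
  Regulatory Review Extension: 1184 days claimed exceeds the 692-day cap, so +692 days → 9 July 2029.
Terminal disclaimer: MR-318896 expires on the earlier of 5 June 2029 and 9 July 2029.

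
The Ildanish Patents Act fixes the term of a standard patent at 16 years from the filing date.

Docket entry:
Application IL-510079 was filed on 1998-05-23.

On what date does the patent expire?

Filing date + 16 years → 23 May 2014.

May 23, 2014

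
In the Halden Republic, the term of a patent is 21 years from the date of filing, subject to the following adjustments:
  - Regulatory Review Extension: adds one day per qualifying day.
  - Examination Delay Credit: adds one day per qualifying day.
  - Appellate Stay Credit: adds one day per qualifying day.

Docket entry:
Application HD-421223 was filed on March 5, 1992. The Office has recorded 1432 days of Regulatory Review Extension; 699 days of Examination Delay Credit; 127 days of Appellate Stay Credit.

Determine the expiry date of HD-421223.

May 11, 2019

Base term: filing date + 21 years → 5 March 2013.
Regulatory Review Extension: +1432 days → 4 February 2017.
Examination Delay Credit: +699 days → 4 January 2019.
Appellate Stay Credit: +127 days → 11 May 2019.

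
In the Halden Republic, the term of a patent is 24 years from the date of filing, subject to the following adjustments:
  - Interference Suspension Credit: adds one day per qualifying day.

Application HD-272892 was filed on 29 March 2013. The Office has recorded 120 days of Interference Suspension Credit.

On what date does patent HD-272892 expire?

Base term: filing date + 24 years → 29 March 2037.
Interference Suspension Credit: +120 days → 27 July 2037.

July 27, 2037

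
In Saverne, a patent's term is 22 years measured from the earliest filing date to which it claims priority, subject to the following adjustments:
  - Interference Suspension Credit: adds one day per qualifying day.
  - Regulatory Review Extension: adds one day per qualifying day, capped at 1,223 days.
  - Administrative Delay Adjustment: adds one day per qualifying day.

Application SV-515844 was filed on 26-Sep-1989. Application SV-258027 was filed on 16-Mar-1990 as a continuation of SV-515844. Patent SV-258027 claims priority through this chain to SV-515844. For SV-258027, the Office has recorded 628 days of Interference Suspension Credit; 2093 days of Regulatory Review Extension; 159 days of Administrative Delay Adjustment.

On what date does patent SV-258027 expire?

Earliest priority filing: 26 September 1989.
Base term: 26 September 1989 + 22 years → 26 September 2011.
Interference Suspension Credit: +628 days → 15 June 2013.
Regulatory Review Extension: 2093 days claimed exceeds the 1223-day cap, so +1223 days → 20 October 2016.
Administrative Delay Adjustment: +159 days → 28 March 2017.

2017-03-28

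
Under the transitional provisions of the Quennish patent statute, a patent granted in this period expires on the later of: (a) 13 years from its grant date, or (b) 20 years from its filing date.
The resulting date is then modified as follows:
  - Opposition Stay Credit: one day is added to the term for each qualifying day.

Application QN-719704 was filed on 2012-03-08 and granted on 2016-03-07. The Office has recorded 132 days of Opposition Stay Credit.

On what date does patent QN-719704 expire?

2032-07-18

(a) grant + 13 years → 7 March 2029.
(b) filing + 20 years → 8 March 2032.
Later of the two: 8 March 2032.
Opposition Stay Credit: +132 days → 18 July 2032.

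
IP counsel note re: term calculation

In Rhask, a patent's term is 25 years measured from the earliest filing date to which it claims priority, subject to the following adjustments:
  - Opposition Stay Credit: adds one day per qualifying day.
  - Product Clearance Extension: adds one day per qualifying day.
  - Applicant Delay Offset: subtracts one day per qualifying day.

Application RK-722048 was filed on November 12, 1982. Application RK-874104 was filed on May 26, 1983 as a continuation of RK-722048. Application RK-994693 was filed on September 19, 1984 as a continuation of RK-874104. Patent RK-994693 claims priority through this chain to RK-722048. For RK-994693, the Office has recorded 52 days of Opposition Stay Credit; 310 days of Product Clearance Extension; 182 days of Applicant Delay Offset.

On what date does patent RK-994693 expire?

Earliest priority filing: 12 November 1982.
Base term: 12 November 1982 + 25 years → 12 November 2007.
Opposition Stay Credit: +52 days → 3 January 2008.
Product Clearance Extension: +310 days → 8 November 2008.
Applicant Delay Offset: −182 days → 10 May 2008.

2008-05-10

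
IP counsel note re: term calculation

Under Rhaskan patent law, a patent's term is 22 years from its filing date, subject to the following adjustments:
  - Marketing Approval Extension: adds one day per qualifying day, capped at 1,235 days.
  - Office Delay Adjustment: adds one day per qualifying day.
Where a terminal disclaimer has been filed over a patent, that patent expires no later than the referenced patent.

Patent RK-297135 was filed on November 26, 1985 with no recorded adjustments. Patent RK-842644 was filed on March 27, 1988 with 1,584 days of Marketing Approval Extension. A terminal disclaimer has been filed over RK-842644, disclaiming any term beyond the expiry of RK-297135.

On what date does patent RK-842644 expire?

November 26, 2007

Natural term of RK-842644:
  Base: filing + 22 years → 27 March 2010.
  Marketing Approval Extension: 1584 days claimed exceeds the 1235-day cap, so +1235 days → 13 August 2013.
Expiry of referenced patent RK-297135:
  Base: filing + 22 years → 26 November 2007.
Terminal disclaimer: RK-842644 expires on the earlier of 13 August 2013 and 26 November 2007.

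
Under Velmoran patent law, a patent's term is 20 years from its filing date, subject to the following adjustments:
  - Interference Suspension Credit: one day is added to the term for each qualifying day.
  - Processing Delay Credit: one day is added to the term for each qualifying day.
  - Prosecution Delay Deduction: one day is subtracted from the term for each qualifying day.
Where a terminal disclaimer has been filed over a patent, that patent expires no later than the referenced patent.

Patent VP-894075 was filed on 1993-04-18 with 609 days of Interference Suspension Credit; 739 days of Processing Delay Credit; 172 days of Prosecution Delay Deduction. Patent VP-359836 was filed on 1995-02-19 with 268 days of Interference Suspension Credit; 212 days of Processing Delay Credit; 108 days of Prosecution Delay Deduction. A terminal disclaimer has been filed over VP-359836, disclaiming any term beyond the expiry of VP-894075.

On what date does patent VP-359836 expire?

Natural term of VP-359836:
  Base: filing + 20 years → 19 February 2015.
  Interference Suspension Credit: +268 days → 14 November 2015.
  Processing Delay Credit: +212 days → 13 June 2016.
  Prosecution Delay Deduction: −108 days → 26 February 2016.
Expiry of referenced patent VP-894075:
  Base: filing + 20 years → 18 April 2013.
  Interference Suspension Credit: +609 days → 18 December 2014.
  Processing Delay Credit: +739 days → 26 December 2016.
  Prosecution Delay Deduction: −172 days → 7 July 2016.
Terminal disclaimer: VP-359836 expires on the earlier of 26 February 2016 and 7 July 2016.

February 26, 2016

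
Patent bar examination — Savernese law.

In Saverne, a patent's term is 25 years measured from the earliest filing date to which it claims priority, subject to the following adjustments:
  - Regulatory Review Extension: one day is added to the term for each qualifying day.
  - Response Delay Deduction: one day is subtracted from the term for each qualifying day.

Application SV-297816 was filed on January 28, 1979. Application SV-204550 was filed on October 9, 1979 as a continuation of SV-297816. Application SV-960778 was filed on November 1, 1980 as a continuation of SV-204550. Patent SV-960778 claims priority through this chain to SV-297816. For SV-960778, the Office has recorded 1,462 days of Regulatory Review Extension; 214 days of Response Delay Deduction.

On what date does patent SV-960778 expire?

Earliest priority filing: 28 January 1979.
Base term: 28 January 1979 + 25 years → 28 January 2004.
Regulatory Review Extension: +1462 days → 29 January 2008.
Response Delay Deduction: −214 days → 29 June 2007.

June 29, 2007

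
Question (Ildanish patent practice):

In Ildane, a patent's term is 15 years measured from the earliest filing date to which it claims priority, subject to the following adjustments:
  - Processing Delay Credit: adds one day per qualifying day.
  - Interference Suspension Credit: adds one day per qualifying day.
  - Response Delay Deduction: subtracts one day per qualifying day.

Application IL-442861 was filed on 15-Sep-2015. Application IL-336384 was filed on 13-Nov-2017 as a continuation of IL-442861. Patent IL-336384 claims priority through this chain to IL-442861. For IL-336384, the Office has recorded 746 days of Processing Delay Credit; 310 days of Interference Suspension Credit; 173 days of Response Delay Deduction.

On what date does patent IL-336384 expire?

February 14, 2033

Earliest priority filing: 15 September 2015.
Base term: 15 September 2015 + 15 years → 15 September 2030.
Processing Delay Credit: +746 days → 30 September 2032.
Interference Suspension Credit: +310 days → 6 August 2033.
Response Delay Deduction: −173 days → 14 February 2033.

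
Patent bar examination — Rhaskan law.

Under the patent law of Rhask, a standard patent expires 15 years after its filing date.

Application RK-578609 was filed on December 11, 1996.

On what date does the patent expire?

December 11, 2011

Filing date + 15 years → 11 December 2011.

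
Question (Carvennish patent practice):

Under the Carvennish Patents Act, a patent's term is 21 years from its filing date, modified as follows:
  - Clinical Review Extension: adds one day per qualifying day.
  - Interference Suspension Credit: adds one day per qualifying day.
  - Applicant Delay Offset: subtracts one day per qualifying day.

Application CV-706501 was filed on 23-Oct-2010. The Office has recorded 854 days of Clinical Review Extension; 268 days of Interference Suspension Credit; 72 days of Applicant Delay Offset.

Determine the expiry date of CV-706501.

2034-09-07

Base term: filing date + 21 years → 23 October 2031.
Clinical Review Extension: +854 days → 23 February 2034.
Interference Suspension Credit: +268 days → 18 November 2034.
Applicant Delay Offset: −72 days → 7 September 2034.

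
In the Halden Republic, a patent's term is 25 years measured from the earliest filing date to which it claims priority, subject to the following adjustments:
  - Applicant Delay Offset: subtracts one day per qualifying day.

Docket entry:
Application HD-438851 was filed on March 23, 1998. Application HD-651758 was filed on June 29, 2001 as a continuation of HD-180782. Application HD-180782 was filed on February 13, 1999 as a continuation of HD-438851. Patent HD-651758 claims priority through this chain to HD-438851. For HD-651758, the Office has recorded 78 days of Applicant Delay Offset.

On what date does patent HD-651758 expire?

January 4, 2023

Earliest priority filing: 23 March 1998.
Base term: 23 March 1998 + 25 years → 23 March 2023.
Applicant Delay Offset: −78 days → 4 January 2023.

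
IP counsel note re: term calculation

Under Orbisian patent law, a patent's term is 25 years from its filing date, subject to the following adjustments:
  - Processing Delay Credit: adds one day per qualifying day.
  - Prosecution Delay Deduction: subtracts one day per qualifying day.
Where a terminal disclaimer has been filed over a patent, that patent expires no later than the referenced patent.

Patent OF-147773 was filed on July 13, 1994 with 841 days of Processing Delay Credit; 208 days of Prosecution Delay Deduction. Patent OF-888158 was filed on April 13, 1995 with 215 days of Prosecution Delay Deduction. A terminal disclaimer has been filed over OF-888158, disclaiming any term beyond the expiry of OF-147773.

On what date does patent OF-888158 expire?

2019-09-11

Natural term of OF-888158:
  Base: filing + 25 years → 13 April 2020.
  Prosecution Delay Deduction: −215 days → 11 September 2019.
Expiry of referenced patent OF-147773:
  Base: filing + 25 years → 13 July 2019.
  Processing Delay Credit: +841 days → 31 October 2021.
  Prosecution Delay Deduction: −208 days → 6 April 2021.
Terminal disclaimer: OF-888158 expires on the earlier of 11 September 2019 and 6 April 2021.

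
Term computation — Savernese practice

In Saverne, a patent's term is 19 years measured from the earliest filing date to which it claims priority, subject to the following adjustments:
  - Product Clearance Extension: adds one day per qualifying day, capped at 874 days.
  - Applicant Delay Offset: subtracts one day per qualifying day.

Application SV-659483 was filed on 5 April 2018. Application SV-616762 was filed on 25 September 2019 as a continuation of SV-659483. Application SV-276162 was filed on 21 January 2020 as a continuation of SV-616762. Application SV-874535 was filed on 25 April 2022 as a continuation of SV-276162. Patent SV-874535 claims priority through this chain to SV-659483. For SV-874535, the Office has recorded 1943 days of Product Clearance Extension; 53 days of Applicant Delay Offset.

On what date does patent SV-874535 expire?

Earliest priority filing: 5 April 2018.
Base term: 5 April 2018 + 19 years → 5 April 2037.
Product Clearance Extension: 1943 days claimed exceeds the 874-day cap, so +874 days → 27 August 2039.
Applicant Delay Offset: −53 days → 5 July 2039.

July 5, 2039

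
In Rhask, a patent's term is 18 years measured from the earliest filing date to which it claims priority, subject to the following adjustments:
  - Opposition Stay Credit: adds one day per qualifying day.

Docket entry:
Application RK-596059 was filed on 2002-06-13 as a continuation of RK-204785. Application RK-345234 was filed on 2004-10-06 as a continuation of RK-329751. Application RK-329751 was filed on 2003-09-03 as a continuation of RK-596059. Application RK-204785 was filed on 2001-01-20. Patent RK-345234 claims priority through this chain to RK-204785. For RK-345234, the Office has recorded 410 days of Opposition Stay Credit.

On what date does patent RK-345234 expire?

2020-03-05

Earliest priority filing: 20 January 2001.
Base term: 20 January 2001 + 18 years → 20 January 2019.
Opposition Stay Credit: +410 days → 5 March 2020.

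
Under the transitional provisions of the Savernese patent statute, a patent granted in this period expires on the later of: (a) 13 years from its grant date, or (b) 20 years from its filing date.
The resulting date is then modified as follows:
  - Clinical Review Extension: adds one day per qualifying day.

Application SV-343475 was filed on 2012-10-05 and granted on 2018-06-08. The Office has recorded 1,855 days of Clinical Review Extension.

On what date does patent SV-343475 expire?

(a) grant + 13 years → 8 June 2031.
(b) filing + 20 years → 5 October 2032.
Later of the two: 5 October 2032.
Clinical Review Extension: +1855 days → 3 November 2037.

November 3, 2037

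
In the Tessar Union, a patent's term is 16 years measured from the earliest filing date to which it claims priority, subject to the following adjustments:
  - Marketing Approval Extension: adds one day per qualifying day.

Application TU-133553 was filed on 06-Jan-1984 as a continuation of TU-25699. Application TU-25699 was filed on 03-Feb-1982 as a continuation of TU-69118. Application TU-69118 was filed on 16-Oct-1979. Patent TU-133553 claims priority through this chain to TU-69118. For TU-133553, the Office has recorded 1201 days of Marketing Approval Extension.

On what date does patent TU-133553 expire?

January 29, 1999

Earliest priority filing: 16 October 1979.
Base term: 16 October 1979 + 16 years → 16 October 1995.
Marketing Approval Extension: +1201 days → 29 January 1999.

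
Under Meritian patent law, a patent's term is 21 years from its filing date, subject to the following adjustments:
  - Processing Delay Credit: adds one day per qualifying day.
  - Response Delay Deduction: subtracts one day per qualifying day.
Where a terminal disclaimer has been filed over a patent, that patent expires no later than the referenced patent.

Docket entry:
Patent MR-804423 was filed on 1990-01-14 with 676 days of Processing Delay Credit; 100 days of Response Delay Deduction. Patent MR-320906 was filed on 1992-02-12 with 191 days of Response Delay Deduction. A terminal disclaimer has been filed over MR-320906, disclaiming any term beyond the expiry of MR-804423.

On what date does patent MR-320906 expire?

2012-08-05

Natural term of MR-320906:
  Base: filing + 21 years → 12 February 2013.
  Response Delay Deduction: −191 days → 5 August 2012.
Expiry of referenced patent MR-804423:
  Base: filing + 21 years → 14 January 2011.
  Processing Delay Credit: +676 days → 20 November 2012.
  Response Delay Deduction: −100 days → 12 August 2012.
Terminal disclaimer: MR-320906 expires on the earlier of 5 August 2012 and 12 August 2012.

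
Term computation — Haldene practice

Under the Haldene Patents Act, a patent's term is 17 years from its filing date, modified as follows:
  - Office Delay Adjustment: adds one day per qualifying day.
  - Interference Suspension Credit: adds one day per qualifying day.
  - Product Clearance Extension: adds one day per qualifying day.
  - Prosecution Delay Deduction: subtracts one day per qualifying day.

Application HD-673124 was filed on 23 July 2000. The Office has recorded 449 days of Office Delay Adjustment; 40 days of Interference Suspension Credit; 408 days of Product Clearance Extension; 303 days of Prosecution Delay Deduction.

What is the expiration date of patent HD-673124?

March 9, 2019

Base term: filing date + 17 years → 23 July 2017.
Office Delay Adjustment: +449 days → 15 October 2018.
Interference Suspension Credit: +40 days → 24 November 2018.
Product Clearance Extension: +408 days → 6 January 2020.
Prosecution Delay Deduction: −303 days → 9 March 2019.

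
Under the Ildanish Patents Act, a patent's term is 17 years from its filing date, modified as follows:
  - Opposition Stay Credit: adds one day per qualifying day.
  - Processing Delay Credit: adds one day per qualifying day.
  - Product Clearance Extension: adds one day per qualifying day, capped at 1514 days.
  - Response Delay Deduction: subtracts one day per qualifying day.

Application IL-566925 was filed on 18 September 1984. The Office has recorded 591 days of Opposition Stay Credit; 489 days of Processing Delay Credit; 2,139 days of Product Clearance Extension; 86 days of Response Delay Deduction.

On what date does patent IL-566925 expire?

July 31, 2008

Base term: filing date + 17 years → 18 September 2001.
Opposition Stay Credit: +591 days → 2 May 2003.
Processing Delay Credit: +489 days → 2 September 2004.
Product Clearance Extension: 2139 days claimed exceeds the 1514-day cap, so +1514 days → 25 October 2008.
Response Delay Deduction: −86 days → 31 July 2008.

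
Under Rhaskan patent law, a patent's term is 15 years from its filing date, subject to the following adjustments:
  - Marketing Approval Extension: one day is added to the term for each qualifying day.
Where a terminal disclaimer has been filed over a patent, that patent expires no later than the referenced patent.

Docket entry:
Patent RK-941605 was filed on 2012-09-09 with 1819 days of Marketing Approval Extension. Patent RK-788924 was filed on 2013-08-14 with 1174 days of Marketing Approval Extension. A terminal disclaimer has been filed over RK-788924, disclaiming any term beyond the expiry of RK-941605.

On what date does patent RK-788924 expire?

2031-11-01

Natural term of RK-788924:
  Base: filing + 15 years → 14 August 2028.
  Marketing Approval Extension: +1174 days → 1 November 2031.
Expiry of referenced patent RK-941605:
  Base: filing + 15 years → 9 September 2027.
  Marketing Approval Extension: +1819 days → 1 September 2032.
Terminal disclaimer: RK-788924 expires on the earlier of 1 November 2031 and 1 September 2032.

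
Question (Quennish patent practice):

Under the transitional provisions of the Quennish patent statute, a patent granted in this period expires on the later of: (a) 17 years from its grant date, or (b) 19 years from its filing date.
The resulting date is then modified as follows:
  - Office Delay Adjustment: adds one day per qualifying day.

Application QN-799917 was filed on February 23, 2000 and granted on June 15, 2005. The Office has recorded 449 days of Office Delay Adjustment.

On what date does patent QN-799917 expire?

2023-09-07

(a) grant + 17 years → 15 June 2022.
(b) filing + 19 years → 23 February 2019.
Later of the two: 15 June 2022.
Office Delay Adjustment: +449 days → 7 September 2023.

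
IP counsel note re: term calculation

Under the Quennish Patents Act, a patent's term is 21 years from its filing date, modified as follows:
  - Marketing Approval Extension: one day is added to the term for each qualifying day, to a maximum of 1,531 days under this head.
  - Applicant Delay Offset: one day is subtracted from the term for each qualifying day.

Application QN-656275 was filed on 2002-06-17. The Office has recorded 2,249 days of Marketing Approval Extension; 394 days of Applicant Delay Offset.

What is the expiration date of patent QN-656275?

2026-07-28

Base term: filing date + 21 years → 17 June 2023.
Marketing Approval Extension: 2249 days claimed exceeds the 1531-day cap, so +1531 days → 26 August 2027.
Applicant Delay Offset: −394 days → 28 July 2026.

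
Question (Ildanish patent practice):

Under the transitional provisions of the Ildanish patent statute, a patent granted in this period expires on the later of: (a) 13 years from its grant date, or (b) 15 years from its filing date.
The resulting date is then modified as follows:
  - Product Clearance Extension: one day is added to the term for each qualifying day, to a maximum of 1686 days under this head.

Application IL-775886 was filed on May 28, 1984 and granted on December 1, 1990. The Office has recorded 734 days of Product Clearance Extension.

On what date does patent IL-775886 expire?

December 4, 2005

(a) grant + 13 years → 1 December 2003.
(b) filing + 15 years → 28 May 1999.
Later of the two: 1 December 2003.
Product Clearance Extension: 734 days (within the 1686-day cap) → +734 days → 4 December 2005.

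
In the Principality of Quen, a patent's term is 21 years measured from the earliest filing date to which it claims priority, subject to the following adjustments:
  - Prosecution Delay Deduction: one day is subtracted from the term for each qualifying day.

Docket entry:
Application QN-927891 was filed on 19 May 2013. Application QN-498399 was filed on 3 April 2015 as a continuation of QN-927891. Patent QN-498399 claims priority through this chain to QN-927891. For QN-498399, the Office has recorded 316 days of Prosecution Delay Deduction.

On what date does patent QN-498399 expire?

Earliest priority filing: 19 May 2013.
Base term: 19 May 2013 + 21 years → 19 May 2034.
Prosecution Delay Deduction: −316 days → 7 July 2033.

2033-07-07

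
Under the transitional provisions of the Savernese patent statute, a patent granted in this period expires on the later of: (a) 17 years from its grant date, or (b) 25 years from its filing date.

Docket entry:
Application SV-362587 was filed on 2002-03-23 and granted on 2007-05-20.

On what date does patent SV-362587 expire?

March 23, 2027

(a) grant + 17 years → 20 May 2024.
(b) filing + 25 years → 23 March 2027.
Later of the two: 23 March 2027.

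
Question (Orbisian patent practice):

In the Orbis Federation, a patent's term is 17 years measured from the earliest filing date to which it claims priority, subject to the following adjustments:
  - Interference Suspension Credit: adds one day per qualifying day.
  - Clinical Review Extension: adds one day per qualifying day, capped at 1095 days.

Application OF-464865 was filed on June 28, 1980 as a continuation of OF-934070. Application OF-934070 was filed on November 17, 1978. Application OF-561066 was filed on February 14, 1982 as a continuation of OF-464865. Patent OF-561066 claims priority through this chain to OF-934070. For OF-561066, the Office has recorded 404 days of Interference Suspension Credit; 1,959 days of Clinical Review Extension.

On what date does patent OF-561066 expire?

December 25, 1999

Earliest priority filing: 17 November 1978.
Base term: 17 November 1978 + 17 years → 17 November 1995.
Interference Suspension Credit: +404 days → 25 December 1996.
Clinical Review Extension: 1959 days claimed exceeds the 1095-day cap, so +1095 days → 25 December 1999.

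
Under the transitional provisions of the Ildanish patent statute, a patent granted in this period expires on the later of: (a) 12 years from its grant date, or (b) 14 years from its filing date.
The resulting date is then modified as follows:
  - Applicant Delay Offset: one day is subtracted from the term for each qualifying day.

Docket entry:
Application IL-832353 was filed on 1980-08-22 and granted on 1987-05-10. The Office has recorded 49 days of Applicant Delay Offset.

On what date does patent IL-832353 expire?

1999-03-22

(a) grant + 12 years → 10 May 1999.
(b) filing + 14 years → 22 August 1994.
Later of the two: 10 May 1999.
Applicant Delay Offset: −49 days → 22 March 1999.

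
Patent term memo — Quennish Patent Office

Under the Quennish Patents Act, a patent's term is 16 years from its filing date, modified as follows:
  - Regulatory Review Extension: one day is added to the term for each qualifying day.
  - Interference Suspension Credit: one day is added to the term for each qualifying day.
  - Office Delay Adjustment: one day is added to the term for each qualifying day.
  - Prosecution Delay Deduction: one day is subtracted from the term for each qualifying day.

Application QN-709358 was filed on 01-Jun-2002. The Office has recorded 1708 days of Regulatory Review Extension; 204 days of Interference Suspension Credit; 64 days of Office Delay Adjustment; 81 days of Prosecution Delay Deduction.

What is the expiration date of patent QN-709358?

2023-08-09

Base term: filing date + 16 years → 1 June 2018.
Regulatory Review Extension: +1708 days → 3 February 2023.
Interference Suspension Credit: +204 days → 26 August 2023.
Office Delay Adjustment: +64 days → 29 October 2023.
Prosecution Delay Deduction: −81 days → 9 August 2023.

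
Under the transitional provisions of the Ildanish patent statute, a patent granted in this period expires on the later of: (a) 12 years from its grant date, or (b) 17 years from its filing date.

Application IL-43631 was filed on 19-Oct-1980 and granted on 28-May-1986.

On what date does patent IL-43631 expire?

(a) grant + 12 years → 28 May 1998.
(b) filing + 17 years → 19 October 1997.
Later of the two: 28 May 1998.

1998-05-28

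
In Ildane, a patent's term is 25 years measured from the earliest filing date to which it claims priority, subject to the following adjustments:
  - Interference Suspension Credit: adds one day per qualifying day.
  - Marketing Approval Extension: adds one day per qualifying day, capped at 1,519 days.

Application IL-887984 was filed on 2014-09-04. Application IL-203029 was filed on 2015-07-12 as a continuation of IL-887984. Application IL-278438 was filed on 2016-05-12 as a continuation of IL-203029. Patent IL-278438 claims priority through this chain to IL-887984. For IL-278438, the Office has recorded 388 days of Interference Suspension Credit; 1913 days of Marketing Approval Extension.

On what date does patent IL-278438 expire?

November 23, 2044

Earliest priority filing: 4 September 2014.
Base term: 4 September 2014 + 25 years → 4 September 2039.
Interference Suspension Credit: +388 days → 26 September 2040.
Marketing Approval Extension: 1913 days claimed exceeds the 1519-day cap, so +1519 days → 23 November 2044.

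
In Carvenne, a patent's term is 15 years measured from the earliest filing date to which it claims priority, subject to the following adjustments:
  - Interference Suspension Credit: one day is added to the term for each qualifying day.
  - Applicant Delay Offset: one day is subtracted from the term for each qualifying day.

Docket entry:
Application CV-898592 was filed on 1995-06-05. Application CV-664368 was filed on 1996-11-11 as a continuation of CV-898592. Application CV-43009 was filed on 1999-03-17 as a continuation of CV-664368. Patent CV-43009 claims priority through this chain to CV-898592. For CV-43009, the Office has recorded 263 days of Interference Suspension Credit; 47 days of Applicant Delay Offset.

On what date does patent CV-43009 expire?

Earliest priority filing: 5 June 1995.
Base term: 5 June 1995 + 15 years → 5 June 2010.
Interference Suspension Credit: +263 days → 23 February 2011.
Applicant Delay Offset: −47 days → 7 January 2011.

2011-01-07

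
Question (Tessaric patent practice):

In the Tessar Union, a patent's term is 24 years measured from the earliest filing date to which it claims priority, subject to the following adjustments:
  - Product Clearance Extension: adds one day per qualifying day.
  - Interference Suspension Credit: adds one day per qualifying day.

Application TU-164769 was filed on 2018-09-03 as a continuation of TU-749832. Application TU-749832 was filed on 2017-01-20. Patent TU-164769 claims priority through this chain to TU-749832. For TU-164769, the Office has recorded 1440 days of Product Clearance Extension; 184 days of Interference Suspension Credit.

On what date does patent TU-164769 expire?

2045-07-02

Earliest priority filing: 20 January 2017.
Base term: 20 January 2017 + 24 years → 20 January 2041.
Product Clearance Extension: +1440 days → 30 December 2044.
Interference Suspension Credit: +184 days → 2 July 2045.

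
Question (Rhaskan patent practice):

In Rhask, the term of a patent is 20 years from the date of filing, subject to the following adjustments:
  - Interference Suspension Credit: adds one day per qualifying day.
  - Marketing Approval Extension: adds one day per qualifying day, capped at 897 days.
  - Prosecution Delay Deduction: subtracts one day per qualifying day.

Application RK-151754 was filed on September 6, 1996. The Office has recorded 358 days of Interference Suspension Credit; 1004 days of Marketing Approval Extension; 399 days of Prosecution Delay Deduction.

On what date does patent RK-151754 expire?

Base term: filing date + 20 years → 6 September 2016.
Interference Suspension Credit: +358 days → 30 August 2017.
Marketing Approval Extension: 1004 days claimed exceeds the 897-day cap, so +897 days → 13 February 2020.
Prosecution Delay Deduction: −399 days → 10 January 2019.

2019-01-10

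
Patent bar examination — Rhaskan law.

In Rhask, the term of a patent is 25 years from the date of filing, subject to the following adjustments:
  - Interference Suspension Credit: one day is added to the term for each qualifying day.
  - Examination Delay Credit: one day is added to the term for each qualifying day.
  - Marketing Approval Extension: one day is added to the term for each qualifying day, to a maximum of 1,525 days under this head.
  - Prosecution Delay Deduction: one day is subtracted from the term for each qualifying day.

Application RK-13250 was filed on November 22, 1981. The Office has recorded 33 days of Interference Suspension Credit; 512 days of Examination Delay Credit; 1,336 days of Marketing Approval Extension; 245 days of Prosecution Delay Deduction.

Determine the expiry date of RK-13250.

2011-05-16

Base term: filing date + 25 years → 22 November 2006.
Interference Suspension Credit: +33 days → 25 December 2006.
Examination Delay Credit: +512 days → 20 May 2008.
Marketing Approval Extension: 1336 days (within the 1525-day cap) → +1336 days → 16 January 2012.
Prosecution Delay Deduction: −245 days → 16 May 2011.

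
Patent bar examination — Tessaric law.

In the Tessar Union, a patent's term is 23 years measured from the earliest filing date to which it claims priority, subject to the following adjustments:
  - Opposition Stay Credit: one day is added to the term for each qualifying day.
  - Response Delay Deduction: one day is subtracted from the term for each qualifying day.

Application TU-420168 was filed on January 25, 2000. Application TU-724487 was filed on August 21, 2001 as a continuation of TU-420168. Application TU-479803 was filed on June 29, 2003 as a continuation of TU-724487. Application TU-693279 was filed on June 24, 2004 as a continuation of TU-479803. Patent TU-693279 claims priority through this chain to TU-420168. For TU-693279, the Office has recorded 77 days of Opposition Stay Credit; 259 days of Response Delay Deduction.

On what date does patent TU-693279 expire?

July 27, 2022

Earliest priority filing: 25 January 2000.
Base term: 25 January 2000 + 23 years → 25 January 2023.
Opposition Stay Credit: +77 days → 12 April 2023.
Response Delay Deduction: −259 days → 27 July 2022.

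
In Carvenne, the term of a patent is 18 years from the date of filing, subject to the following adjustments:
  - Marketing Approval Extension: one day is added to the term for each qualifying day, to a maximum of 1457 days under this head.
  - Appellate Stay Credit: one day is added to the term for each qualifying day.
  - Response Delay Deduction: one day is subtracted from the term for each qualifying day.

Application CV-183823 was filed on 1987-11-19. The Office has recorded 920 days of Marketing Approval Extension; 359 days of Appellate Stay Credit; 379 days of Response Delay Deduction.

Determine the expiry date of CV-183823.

Base term: filing date + 18 years → 19 November 2005.
Marketing Approval Extension: 920 days (within the 1457-day cap) → +920 days → 27 May 2008.
Appellate Stay Credit: +359 days → 21 May 2009.
Response Delay Deduction: −379 days → 7 May 2008.

2008-05-07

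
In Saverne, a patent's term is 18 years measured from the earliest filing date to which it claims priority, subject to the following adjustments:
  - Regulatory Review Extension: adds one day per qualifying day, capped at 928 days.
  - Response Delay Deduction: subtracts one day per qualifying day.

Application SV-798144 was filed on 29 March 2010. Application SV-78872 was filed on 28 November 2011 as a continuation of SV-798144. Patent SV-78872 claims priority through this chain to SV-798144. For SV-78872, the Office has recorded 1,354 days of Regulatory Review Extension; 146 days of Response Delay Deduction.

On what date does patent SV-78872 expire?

2030-05-20

Earliest priority filing: 29 March 2010.
Base term: 29 March 2010 + 18 years → 29 March 2028.
Regulatory Review Extension: 1354 days claimed exceeds the 928-day cap, so +928 days → 13 October 2030.
Response Delay Deduction: −146 days → 20 May 2030.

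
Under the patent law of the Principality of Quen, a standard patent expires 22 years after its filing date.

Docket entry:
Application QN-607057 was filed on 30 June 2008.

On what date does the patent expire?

Filing date + 22 years → 30 June 2030.

June 30, 2030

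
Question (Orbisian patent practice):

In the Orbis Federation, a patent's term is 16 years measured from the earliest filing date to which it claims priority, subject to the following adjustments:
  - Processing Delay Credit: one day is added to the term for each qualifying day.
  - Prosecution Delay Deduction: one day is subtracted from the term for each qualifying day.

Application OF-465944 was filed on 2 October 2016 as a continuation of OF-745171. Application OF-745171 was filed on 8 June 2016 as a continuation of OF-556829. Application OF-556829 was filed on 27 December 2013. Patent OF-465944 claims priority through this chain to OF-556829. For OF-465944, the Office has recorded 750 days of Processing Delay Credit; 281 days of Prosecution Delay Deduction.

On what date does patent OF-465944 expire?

Earliest priority filing: 27 December 2013.
Base term: 27 December 2013 + 16 years → 27 December 2029.
Processing Delay Credit: +750 days → 16 January 2032.
Prosecution Delay Deduction: −281 days → 10 April 2031.

2031-04-10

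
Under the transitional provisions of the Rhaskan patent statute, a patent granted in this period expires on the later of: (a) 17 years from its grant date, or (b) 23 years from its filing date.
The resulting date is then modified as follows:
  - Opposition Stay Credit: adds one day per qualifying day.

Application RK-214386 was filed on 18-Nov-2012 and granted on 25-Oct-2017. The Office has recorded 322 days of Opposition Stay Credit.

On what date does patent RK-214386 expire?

2036-10-05

(a) grant + 17 years → 25 October 2034.
(b) filing + 23 years → 18 November 2035.
Later of the two: 18 November 2035.
Opposition Stay Credit: +322 days → 5 October 2036.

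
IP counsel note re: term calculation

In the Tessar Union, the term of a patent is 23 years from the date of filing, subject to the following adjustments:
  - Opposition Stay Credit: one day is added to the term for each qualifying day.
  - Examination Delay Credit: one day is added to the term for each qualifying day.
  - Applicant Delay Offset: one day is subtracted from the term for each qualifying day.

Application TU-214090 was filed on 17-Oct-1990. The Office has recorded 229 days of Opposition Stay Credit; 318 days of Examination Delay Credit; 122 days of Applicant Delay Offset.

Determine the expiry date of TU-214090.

December 16, 2014

Base term: filing date + 23 years → 17 October 2013.
Opposition Stay Credit: +229 days → 3 June 2014.
Examination Delay Credit: +318 days → 17 April 2015.
Applicant Delay Offset: −122 days → 16 December 2014.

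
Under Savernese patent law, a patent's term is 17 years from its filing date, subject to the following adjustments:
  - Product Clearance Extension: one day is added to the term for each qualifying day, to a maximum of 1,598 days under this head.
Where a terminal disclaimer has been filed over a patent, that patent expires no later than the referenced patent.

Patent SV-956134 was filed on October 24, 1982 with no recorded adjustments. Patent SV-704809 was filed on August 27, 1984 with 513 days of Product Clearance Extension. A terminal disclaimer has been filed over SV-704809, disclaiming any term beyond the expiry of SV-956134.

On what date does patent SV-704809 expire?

Natural term of SV-704809:
  Base: filing + 17 years → 27 August 2001.
  Product Clearance Extension: 513 days (within the 1598-day cap) → +513 days → 22 January 2003.
Expiry of referenced patent SV-956134:
  Base: filing + 17 years → 24 October 1999.
Terminal disclaimer: SV-704809 expires on the earlier of 22 January 2003 and 24 October 1999.

October 24, 1999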